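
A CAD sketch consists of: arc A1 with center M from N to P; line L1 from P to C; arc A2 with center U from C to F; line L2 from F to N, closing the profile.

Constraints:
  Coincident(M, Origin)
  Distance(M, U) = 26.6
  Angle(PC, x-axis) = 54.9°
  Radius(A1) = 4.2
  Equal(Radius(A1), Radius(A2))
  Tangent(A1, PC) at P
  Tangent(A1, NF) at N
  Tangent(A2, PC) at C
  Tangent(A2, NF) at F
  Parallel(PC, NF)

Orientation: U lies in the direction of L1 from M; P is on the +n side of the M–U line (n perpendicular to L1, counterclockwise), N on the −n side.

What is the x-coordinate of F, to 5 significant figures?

18.731

The slot axis is L1's direction at 54.9°, so u = (cos 54.9°, sin 54.9°) = (0.57501, 0.81815) and n = (−sin 54.9°, cos 54.9°) = (-0.81815, 0.57501). M is at the origin and U lies 26.6 along u from M, so U = 26.6·u = (15.295, 21.763). Tangency of A1 to both parallel lines with radius 4.2 puts P and N at M ± 4.2·n: P = (-3.4362, 2.4150), N = (3.4362, -2.4150). Equal radii place C and F the same way about U: C = U + 4.2·n = (11.859, 24.178), F = U − 4.2·n = (18.731, 19.348). So F.x = 18.731.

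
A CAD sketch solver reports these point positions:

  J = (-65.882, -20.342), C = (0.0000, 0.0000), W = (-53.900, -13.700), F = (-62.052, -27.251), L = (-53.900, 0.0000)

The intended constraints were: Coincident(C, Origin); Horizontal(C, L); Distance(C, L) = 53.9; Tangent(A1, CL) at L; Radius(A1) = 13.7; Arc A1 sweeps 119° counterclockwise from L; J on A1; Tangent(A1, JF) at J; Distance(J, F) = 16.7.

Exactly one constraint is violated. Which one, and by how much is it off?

Distance(J, F) = 16.7 — off by 8.80.

C = (0.00, 0.00) ✓; C.y = 0.00, L.y = 0.00 ✓; |CL| = 53.90 ✓; ∠(WL, LC) = 90.00° ✓; |WL| = 13.70 ✓; bearing(W→J) − bearing(W→L) = 119.0° ✓; |WJ| = 13.70 ✓; ∠(WJ, JF) = 90.00° ✓; |JF| = 7.900 ✗.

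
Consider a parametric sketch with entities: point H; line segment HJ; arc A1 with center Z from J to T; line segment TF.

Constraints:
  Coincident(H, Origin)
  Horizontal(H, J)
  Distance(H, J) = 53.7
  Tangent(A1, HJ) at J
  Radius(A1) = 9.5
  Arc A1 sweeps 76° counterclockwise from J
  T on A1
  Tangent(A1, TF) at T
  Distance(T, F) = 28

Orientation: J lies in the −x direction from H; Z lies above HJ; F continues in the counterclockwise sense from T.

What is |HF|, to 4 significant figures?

51.02

H is at the origin; H and J share the same y with |HJ| = 53.7 and J on the −x side, so J = (-53.70, 0.000). Since A1 is tangent to HJ there, ZJ ⟂ HJ, so Z = J + (0, 9.5) = (-53.70, 9.500). On A1, J sits at bearing -90° from Z; a 76° counterclockwise sweep puts T at bearing -14°, so T = Z + 9.5·(cos -14°, sin -14°) = (-44.48, 7.202). Since A1 is tangent to TF there, ZT ⟂ TF, so TF runs along (−sin -14°, cos -14°); with |TF| = 28.0, F = (-37.71, 34.37). Then |HF| = |F − H| = 51.02.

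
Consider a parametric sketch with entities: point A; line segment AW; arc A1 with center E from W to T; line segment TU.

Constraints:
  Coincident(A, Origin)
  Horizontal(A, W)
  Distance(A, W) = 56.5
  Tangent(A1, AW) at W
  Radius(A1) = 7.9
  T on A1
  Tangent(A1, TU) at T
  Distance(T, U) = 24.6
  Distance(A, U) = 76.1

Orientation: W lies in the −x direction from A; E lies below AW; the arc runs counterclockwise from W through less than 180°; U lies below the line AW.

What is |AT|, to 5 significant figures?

64.463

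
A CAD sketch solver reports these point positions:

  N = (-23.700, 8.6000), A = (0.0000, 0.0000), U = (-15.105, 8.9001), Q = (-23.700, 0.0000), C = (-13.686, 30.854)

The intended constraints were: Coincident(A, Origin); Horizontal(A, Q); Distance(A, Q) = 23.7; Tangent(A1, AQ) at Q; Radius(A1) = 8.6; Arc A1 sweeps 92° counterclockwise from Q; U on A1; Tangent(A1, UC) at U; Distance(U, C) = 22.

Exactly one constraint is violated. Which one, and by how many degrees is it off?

Tangent(A1, UC) at U — off by 5.70°.

A = (0.00, 0.00) ✓; A.y = 0.00, Q.y = 0.00 ✓; |AQ| = 23.70 ✓; ∠(NQ, QA) = 90.00° ✓; |NQ| = 8.600 ✓; bearing(N→U) − bearing(N→Q) = 92.00° ✓; |NU| = 8.600 ✓; ∠(NU, UC) = 95.70° ✗; |UC| = 22.00 ✓.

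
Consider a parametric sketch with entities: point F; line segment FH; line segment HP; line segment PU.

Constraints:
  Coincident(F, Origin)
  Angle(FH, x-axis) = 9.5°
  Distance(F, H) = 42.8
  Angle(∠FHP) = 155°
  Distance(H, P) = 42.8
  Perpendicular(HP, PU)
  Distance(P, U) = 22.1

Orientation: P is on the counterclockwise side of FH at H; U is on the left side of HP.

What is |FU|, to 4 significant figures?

81.69

∠FHP = 155.0°, so HP runs at 9.5° + (180° − 155.0°) = 34.50° from the x-axis; with |HP| = 42.8, P = H + 42.8·(cos 34.50°, sin 34.50°) = (77.49, 31.31). The perpendicularity gives PU at right angles to HP; with |PU| = 22.1 on the left of HP, U = P + 22.1·(-0.5664, 0.8241) = (64.97, 49.52). Then |FU| = |U − F| = 81.69.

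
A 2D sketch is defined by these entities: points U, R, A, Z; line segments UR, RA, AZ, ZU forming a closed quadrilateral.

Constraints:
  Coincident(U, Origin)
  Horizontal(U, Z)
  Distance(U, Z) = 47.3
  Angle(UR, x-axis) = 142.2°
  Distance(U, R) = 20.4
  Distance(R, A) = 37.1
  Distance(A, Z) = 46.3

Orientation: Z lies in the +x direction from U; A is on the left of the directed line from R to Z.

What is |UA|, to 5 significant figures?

36.162

Checks: UR at 142.2° ✓; |RA| = 37.10 ✓; |AZ| = 46.30 ✓.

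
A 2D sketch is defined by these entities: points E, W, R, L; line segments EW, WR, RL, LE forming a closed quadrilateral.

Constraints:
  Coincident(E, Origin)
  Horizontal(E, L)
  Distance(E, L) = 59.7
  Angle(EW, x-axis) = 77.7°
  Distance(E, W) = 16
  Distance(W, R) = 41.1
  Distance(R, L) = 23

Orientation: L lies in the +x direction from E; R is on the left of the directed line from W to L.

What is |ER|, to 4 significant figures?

47.70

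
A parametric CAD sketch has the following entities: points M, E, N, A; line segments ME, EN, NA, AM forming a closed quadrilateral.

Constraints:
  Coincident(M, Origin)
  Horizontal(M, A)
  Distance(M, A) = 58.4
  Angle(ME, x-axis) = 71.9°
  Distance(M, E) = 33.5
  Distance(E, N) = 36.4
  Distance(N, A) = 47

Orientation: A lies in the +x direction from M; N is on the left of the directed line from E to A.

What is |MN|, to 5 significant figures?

63.120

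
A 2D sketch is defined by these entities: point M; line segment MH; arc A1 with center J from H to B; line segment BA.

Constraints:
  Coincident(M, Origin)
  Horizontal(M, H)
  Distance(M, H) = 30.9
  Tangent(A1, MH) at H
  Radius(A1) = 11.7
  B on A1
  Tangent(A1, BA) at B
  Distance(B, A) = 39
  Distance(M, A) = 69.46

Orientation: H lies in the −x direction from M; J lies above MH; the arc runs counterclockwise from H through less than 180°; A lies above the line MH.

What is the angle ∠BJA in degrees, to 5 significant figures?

73.301°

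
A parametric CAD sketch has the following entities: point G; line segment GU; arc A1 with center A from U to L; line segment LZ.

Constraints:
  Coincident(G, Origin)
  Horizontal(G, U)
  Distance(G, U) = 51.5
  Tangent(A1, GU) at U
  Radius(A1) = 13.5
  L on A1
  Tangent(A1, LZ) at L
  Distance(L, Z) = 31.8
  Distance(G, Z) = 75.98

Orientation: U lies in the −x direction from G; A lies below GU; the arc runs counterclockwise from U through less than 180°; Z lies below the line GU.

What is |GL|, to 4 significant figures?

66.69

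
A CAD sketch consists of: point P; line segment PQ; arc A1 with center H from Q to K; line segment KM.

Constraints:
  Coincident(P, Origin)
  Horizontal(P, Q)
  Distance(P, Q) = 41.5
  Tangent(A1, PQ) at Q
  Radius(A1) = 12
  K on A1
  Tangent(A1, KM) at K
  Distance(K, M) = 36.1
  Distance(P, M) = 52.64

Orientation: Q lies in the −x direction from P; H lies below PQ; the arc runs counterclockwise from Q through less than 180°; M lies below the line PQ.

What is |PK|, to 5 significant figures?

54.098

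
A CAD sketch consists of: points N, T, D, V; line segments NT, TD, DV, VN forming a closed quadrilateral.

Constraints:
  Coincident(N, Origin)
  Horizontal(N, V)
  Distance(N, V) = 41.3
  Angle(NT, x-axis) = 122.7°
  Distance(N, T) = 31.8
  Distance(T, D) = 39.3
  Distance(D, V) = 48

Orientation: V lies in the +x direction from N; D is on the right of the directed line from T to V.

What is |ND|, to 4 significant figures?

12.07

N is at the origin; NV is horizontal with |NV| = 41.3 and V in +x, so V = (41.3, 0). NT runs at 122.7° with |NT| = 31.8, so T = (-17.18, 26.76). D is determined by |TD| = 39.3 and |DV| = 48.0 together: it lies at the intersection of circle(T, 39.3) and circle(V, 48.0). With |TV| = 64.31, the foot of the radical line on TV is 26.25 from T and the perpendicular offset is √(39.3² − 26.25²) = 29.25. Taking the right-of-TV solution: D = (-5.479, -10.76).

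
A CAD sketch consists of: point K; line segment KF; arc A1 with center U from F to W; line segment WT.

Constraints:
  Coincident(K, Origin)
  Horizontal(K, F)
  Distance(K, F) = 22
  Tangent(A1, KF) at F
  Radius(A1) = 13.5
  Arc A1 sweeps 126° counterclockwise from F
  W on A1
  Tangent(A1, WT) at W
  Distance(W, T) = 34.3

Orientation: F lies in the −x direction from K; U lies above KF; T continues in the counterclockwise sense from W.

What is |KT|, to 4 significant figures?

58.27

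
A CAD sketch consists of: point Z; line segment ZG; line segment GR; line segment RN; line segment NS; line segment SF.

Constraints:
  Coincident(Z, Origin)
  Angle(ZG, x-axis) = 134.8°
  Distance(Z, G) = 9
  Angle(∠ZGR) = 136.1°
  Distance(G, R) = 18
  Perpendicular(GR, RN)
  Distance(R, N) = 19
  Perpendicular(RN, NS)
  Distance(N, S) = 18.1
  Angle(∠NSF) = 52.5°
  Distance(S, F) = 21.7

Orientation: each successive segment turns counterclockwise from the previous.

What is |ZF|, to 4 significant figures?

20.10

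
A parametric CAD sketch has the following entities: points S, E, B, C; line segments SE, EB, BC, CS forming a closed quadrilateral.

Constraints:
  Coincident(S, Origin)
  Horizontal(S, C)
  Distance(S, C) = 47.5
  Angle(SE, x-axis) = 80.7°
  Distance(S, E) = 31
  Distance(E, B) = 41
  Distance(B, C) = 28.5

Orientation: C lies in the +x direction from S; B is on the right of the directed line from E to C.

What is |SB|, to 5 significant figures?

21.401

S is at the origin; S and C share the same y with |SC| = 47.5 and C in +x, so C = (47.5, 0). SE runs at 80.7° with |SE| = 31.0, so E = (5.0097, 30.593). B is determined by |EB| = 41.0 and |BC| = 28.5 together: it lies at the intersection of circle(E, 41.0) and circle(C, 28.5). With |EC| = 52.358, the foot of the radical line on EC is 34.475 from E and the perpendicular offset is √(41.0² − 34.475²) = 22.192. Taking the right-of-EC solution: B = (20.021, -7.5606).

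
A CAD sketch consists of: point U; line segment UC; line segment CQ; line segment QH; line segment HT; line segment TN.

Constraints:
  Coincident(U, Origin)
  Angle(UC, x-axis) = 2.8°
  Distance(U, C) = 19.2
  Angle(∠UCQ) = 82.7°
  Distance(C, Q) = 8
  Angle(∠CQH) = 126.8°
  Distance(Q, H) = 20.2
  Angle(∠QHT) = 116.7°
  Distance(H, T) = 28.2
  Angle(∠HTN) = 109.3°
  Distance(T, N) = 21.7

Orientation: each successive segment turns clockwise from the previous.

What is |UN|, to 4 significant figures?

25.63

U is at the origin; UC runs at 2.8° with length 19.2, so C = (19.18, 0.9379). ∠UCQ = 82.7° gives CQ at -94.50° from the x-axis; with |CQ| = 8.0, Q = (18.55, -7.037). ∠CQH = 126.8° gives QH at -147.7° from the x-axis; with |QH| = 20.2, H = (1.475, -17.83). ∠QHT = 116.7° gives HT at 149.0° from the x-axis; with |HT| = 28.2, T = (-22.70, -3.307). ∠HTN = 109.3° gives TN at 78.30° from the x-axis; with |TN| = 21.7, N = (-18.30, 17.94). Then |UN| = |N − U| = 25.63.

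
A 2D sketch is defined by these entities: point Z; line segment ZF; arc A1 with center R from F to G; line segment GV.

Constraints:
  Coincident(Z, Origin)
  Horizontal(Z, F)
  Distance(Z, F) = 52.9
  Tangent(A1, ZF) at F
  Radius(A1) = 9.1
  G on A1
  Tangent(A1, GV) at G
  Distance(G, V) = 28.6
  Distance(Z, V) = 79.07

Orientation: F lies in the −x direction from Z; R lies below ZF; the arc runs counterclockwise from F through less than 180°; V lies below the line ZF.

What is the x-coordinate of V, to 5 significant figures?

-72.309

Z is at the origin; Z and F share the same y with |ZF| = 52.9 and F on the −x side, so F = (-52.900, 0.0000). Tangency of A1 to ZF means the radius RF is perpendicular to ZF, so R = F + (0, -9.1) = (-52.900, -9.1000). Since RG ⟂ GV (tangency), |RV| = √(9.1² + 28.6²) = 30.013 regardless of where G sits on A1. So V lies on both circle(Z, 79.07) and circle(R, 30.013); the below-ZF intersection is V = (-72.309, -31.993). G is the foot of the tangent from V: G = (-61.299, -5.5969).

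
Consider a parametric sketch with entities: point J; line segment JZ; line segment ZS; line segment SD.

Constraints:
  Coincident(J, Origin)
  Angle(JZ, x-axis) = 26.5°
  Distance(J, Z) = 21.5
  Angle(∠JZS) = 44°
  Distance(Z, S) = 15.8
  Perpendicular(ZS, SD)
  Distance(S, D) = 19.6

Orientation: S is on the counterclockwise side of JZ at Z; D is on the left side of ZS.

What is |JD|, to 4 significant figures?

4.677

J is at the origin; JZ runs at 26.5° with length 21.5, so Z = 21.5·(cos 26.5°, sin 26.5°) = (19.24, 9.593). ∠JZS = 44.0°, so ZS runs at 26.5° + (180° − 44.0°) = 162.5° from the x-axis; with |ZS| = 15.8, S = Z + 15.8·(cos 162.5°, sin 162.5°) = (4.172, 14.34). The perpendicularity gives SD at right angles to ZS; with |SD| = 19.6 on the left of ZS, D = S + 19.6·(-0.3007, -0.9537) = (-1.721, -4.348). Then |JD| = |D − J| = 4.677.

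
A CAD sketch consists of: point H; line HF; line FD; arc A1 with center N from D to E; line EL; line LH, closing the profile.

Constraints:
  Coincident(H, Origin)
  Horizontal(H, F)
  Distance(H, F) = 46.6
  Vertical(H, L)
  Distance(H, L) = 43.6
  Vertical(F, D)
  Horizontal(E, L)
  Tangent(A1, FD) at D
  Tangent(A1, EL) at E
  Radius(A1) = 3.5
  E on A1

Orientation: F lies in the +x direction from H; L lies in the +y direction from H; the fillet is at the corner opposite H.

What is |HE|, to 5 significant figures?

61.307

The virtual corner opposite H is at (46.600, 43.600). Tangency of A1 to FD means the radius ND is perpendicular to FD and since A1 is tangent to EL there, NE ⟂ EL, with radius 3.5, so the center N sits 3.5 in from both sides at N = (43.100, 40.100). That places the tangent points at D = (46.600, 40.100) on FD and E = (43.100, 43.600) on EL. Then |HE| = |E − H| = 61.307.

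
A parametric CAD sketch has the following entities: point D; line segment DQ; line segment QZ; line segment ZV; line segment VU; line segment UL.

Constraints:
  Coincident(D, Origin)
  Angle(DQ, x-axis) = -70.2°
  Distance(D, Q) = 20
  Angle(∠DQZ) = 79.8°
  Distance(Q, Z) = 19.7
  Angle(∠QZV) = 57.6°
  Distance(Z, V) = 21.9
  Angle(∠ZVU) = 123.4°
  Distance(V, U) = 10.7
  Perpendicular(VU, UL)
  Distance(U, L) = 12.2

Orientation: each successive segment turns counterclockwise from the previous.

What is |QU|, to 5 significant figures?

18.876

D is at the origin; DQ runs at -70.2° with length 20.0, so Q = (6.7748, -18.818). ∠DQZ = 79.8° gives QZ at 30.000° from the x-axis; with |QZ| = 19.7, Z = (23.835, -8.9676). ∠QZV = 57.6° gives ZV at 152.40° from the x-axis; with |ZV| = 21.9, V = (4.4276, 1.1786). ∠ZVU = 123.4° gives VU at -151.00° from the x-axis; with |VU| = 10.7, U = (-4.9308, -4.0089). Then |QU| = |U − Q| = 18.876.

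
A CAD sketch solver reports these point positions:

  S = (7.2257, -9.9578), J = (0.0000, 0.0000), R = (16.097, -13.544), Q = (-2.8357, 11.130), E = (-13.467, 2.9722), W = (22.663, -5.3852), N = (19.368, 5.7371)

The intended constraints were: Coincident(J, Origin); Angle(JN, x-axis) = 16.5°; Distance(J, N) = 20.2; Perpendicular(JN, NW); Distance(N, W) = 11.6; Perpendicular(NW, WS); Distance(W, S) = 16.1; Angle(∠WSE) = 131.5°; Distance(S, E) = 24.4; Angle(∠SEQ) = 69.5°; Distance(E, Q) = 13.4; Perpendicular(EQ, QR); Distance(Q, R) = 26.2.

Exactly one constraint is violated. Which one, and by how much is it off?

Distance(Q, R) = 26.2 — off by 4.90.

J = (0.00, 0.00) ✓; JN at 16.50° ✓; |JN| = 20.20 ✓; ∠(JN, NW) = 90.00° ✓; |NW| = 11.60 ✓; ∠(NW, WS) = 90.00° ✓; |WS| = 16.10 ✓; ∠WSE = 131.5° ✓; |SE| = 24.40 ✓; ∠SEQ = 69.50° ✓; |EQ| = 13.40 ✓; ∠(EQ, QR) = 90.00° ✓; |QR| = 31.10 ✗.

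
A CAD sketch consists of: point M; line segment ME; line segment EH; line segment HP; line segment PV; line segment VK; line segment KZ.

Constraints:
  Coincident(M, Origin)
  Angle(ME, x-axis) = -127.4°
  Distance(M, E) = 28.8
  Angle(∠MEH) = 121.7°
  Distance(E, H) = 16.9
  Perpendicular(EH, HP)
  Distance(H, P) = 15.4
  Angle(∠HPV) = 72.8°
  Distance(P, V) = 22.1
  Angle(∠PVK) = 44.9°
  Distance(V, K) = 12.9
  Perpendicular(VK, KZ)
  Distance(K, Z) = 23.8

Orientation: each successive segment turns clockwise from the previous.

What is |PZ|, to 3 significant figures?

8.65

M is at the origin; ME runs at -127.4° with length 28.8, so E = (-17.5, -22.9). ∠MEH = 121.7° gives EH at 174° from the x-axis; with |EH| = 16.9, H = (-34.3, -21.2). The perpendicularity gives HP at right angles to EH, so HP runs at 84.3°; with |HP| = 15.4, P = (-32.8, -5.88). ∠HPV = 72.8° gives PV at -22.9° from the x-axis; with |PV| = 22.1, V = (-12.4, -14.5). ∠PVK = 44.9° gives VK at -158° from the x-axis; with |VK| = 12.9, K = (-24.4, -19.3). VK ⟂ KZ, so KZ runs at 112°; with |KZ| = 23.8, Z = (-33.3, 2.76). Then |PZ| = |Z − P| = 8.65.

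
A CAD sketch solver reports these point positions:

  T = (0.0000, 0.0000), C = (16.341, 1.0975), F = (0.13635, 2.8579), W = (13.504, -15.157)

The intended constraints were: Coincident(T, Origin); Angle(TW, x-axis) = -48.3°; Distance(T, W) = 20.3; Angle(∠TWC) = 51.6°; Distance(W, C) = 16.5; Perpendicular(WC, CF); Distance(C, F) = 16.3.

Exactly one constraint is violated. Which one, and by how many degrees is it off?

Perpendicular(WC, CF) — off by 3.70°.

T = (0.00, 0.00) ✓; TW at -48.30° ✓; |TW| = 20.30 ✓; ∠TWC = 51.60° ✓; |WC| = 16.50 ✓; ∠(WC, CF) = 93.70° ✗; |CF| = 16.30 ✓.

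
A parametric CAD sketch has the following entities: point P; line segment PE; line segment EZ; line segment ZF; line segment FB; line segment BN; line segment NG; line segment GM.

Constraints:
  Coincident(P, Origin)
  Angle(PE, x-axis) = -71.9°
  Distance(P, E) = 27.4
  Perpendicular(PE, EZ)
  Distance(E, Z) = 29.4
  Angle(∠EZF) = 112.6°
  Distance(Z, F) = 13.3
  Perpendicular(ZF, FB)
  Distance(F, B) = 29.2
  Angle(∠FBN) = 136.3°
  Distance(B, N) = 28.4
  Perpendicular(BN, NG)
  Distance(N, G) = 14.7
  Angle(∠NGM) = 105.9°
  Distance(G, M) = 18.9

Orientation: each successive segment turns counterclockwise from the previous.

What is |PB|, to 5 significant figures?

8.5008

∠EZF = 112.6° gives ZF at 85.500° from the x-axis; with |ZF| = 13.3, F = (37.501, -3.6512). ZF is perpendicular to FB, so FB runs at 175.50°; with |FB| = 29.2, B = (8.3912, -1.3602). Then |PB| = |B − P| = 8.5008.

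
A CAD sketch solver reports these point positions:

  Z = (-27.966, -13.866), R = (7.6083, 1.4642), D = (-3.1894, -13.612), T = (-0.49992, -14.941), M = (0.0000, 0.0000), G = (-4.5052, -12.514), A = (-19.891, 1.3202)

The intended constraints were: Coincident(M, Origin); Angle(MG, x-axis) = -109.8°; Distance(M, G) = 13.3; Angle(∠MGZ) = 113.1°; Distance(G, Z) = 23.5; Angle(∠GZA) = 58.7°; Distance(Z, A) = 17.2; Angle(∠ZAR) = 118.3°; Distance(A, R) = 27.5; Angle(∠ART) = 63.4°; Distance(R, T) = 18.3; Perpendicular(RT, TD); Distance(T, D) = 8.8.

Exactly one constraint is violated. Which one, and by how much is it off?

Distance(T, D) = 8.8 — off by 5.80.

M = (0.00, 0.00) ✓; MG at -109.8° ✓; |MG| = 13.30 ✓; ∠MGZ = 113.1° ✓; |GZ| = 23.50 ✓; ∠GZA = 58.70° ✓; |ZA| = 17.20 ✓; ∠ZAR = 118.3° ✓; |AR| = 27.50 ✓; ∠ART = 63.40° ✓; |RT| = 18.30 ✓; ∠(RT, TD) = 90.00° ✓; |TD| = 3.000 ✗.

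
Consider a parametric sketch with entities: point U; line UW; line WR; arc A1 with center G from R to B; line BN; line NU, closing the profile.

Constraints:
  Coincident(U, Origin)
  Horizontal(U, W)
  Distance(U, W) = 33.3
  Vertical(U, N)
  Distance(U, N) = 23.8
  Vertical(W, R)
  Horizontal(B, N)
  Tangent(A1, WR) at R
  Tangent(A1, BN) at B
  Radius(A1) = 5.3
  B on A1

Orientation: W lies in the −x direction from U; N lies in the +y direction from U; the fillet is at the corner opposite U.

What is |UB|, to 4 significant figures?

36.75

U is at the origin; U and W share the same y with |UW| = 33.3 and W on the −x side, so W = (-33.30, 0.000). U and N share the same x with |UN| = 23.8 and N on the +y side, so N = (0.000, 23.80). The virtual corner opposite U is at (-33.30, 23.80). Tangency of A1 to WR means the radius GR is perpendicular to WR and since A1 is tangent to BN there, GB ⟂ BN, with radius 5.3, so the center G sits 5.3 in from both sides at G = (-28.00, 18.50). That places the tangent points at R = (-33.30, 18.50) on WR and B = (-28.00, 23.80) on BN. Then |UB| = |B − U| = 36.75.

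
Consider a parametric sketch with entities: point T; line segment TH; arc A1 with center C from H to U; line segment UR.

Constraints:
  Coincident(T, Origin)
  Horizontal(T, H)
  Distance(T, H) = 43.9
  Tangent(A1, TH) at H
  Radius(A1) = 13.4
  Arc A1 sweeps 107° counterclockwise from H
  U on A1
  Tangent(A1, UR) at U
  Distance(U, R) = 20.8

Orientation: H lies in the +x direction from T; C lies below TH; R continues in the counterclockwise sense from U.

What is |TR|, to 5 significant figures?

52.592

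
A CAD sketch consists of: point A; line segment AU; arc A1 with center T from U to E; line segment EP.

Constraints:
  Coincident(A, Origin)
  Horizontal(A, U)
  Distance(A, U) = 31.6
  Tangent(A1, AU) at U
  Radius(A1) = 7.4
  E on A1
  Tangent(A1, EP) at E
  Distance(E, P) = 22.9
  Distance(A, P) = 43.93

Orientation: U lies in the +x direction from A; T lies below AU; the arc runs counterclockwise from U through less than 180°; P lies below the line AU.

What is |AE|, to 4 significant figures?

26.22

Checks: |TE| = 7.400 ✓; ∠(TE, EP) = 90.00° ✓; |EP| = 22.90 ✓; |AP| = 43.93 ✓.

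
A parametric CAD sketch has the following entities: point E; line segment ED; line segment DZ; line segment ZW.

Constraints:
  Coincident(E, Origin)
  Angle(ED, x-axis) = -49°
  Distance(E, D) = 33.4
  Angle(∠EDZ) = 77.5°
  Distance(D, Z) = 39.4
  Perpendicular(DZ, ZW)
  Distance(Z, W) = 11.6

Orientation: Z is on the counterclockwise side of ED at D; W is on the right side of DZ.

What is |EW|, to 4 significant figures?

54.67

E is at the origin; ED runs at -49.0° with length 33.4, so D = 33.4·(cos -49.0°, sin -49.0°) = (21.91, -25.21). ∠EDZ = 77.5°, so DZ runs at -49.0° + (180° − 77.5°) = 53.50° from the x-axis; with |DZ| = 39.4, Z = D + 39.4·(cos 53.50°, sin 53.50°) = (45.35, 6.465). The perpendicularity gives ZW at right angles to DZ; with |ZW| = 11.6 on the right of DZ, W = Z + 11.6·(0.8039, -0.5948) = (54.67, -0.4353). Then |EW| = |W − E| = 54.67.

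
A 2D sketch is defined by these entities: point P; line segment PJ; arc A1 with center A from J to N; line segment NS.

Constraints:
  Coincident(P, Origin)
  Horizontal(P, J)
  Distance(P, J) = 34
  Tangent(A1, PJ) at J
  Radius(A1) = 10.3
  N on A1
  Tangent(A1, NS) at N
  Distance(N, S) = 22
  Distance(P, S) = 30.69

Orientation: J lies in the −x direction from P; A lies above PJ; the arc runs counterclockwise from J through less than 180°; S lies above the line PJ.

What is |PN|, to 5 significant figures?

25.326

Checks: |AN| = 10.30 ✓; ∠(AN, NS) = 90.00° ✓; |NS| = 22.00 ✓; |PS| = 30.69 ✓.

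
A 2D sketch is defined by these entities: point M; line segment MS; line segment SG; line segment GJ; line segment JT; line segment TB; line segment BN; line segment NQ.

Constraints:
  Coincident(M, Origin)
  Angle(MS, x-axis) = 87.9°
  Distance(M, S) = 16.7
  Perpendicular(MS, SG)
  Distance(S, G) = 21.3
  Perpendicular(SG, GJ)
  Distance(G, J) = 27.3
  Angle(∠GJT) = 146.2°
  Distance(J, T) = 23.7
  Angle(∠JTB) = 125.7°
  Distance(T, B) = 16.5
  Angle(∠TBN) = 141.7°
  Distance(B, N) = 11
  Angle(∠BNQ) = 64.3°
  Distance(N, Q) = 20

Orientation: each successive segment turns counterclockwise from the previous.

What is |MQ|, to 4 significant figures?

14.96

M is at the origin; MS runs at 87.9° with length 16.7, so S = (0.6119, 16.69). The perpendicularity gives SG at right angles to MS, so SG runs at 177.9°; with |SG| = 21.3, G = (-20.67, 17.47). SG ⟂ GJ, so GJ runs at -92.10°; with |GJ| = 27.3, J = (-21.67, -9.812). ∠GJT = 146.2° gives JT at -58.30° from the x-axis; with |JT| = 23.7, T = (-9.220, -29.98). ∠JTB = 125.7° gives TB at -4.000° from the x-axis; with |TB| = 16.5, B = (7.239, -31.13). ∠TBN = 141.7° gives BN at 34.30° from the x-axis; with |BN| = 11.0, N = (16.33, -24.93). ∠BNQ = 64.3° gives NQ at 150.0° from the x-axis; with |NQ| = 20.0, Q = (-0.9941, -14.93). Then |MQ| = |Q − M| = 14.96.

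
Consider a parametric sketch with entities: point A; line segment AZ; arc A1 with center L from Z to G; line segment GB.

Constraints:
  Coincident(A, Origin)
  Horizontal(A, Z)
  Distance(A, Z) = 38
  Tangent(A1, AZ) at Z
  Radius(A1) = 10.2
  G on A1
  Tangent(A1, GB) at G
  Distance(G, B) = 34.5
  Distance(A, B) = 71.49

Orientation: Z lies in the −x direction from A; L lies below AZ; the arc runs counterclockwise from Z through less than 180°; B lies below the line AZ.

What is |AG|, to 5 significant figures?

47.905

Checks: |LG| = 10.20 ✓; ∠(LG, GB) = 90.00° ✓; |GB| = 34.50 ✓; |AB| = 71.49 ✓.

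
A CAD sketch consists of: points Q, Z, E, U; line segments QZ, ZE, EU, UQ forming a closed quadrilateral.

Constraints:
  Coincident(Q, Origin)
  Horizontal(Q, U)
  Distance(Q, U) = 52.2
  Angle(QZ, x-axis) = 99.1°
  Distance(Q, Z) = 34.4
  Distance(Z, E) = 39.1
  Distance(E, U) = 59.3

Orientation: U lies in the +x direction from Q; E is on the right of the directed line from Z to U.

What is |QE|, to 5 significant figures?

8.5678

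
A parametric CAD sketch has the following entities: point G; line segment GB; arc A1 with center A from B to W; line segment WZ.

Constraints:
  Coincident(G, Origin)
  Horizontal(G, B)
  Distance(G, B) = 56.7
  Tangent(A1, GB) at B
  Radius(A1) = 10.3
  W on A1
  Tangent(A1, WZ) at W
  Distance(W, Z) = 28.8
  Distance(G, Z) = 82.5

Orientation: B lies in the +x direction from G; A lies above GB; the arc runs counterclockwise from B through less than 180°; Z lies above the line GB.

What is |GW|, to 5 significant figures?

66.993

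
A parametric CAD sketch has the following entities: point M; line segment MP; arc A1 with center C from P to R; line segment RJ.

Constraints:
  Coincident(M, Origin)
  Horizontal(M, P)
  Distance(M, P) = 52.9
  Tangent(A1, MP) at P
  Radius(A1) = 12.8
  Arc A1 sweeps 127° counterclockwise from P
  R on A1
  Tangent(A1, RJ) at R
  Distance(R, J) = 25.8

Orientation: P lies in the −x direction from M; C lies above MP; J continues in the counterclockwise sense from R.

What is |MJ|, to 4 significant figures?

71.26

M is at the origin; M and P share the same y with |MP| = 52.9 and P on the −x side, so P = (-52.90, 0.000). Since A1 is tangent to MP there, CP ⟂ MP, so C = P + (0, 12.8) = (-52.90, 12.80). On A1, P sits at bearing -90° from C; a 127° counterclockwise sweep puts R at bearing 37°, so R = C + 12.8·(cos 37°, sin 37°) = (-42.68, 20.50). The tangent condition forces CR to be normal to RJ, so RJ runs along (−sin 37°, cos 37°); with |RJ| = 25.8, J = (-58.20, 41.11). Then |MJ| = |J − M| = 71.26.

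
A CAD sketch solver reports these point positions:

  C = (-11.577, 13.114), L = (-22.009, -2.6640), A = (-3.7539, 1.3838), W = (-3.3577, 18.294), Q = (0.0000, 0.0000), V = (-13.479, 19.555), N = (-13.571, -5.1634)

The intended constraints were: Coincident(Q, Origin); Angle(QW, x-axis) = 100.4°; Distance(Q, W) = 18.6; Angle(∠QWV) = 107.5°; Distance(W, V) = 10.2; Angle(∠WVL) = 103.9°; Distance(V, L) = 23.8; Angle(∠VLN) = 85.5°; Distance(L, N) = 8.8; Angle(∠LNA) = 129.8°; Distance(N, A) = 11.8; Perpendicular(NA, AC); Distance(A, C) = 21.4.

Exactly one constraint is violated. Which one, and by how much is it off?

Distance(A, C) = 21.4 — off by 7.30.

Q = (0.00, 0.00) ✓; QW at 100.4° ✓; |QW| = 18.60 ✓; ∠QWV = 107.5° ✓; |WV| = 10.20 ✓; ∠WVL = 103.9° ✓; |VL| = 23.80 ✓; ∠VLN = 85.50° ✓; |LN| = 8.800 ✓; ∠LNA = 129.8° ✓; |NA| = 11.80 ✓; ∠(NA, AC) = 90.00° ✓; |AC| = 14.10 ✗.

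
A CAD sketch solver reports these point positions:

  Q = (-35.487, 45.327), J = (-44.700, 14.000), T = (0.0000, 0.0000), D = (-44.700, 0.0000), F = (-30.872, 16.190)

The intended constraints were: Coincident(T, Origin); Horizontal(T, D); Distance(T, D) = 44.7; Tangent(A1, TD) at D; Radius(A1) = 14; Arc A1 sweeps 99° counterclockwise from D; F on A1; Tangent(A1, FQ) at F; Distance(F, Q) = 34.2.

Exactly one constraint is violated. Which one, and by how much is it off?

Distance(F, Q) = 34.2 — off by 4.70.

T = (0.00, 0.00) ✓; T.y = 0.00, D.y = 0.00 ✓; |TD| = 44.70 ✓; ∠(JD, DT) = 90.00° ✓; |JD| = 14.00 ✓; bearing(J→F) − bearing(J→D) = 99.00° ✓; |JF| = 14.00 ✓; ∠(JF, FQ) = 90.00° ✓; |FQ| = 29.50 ✗.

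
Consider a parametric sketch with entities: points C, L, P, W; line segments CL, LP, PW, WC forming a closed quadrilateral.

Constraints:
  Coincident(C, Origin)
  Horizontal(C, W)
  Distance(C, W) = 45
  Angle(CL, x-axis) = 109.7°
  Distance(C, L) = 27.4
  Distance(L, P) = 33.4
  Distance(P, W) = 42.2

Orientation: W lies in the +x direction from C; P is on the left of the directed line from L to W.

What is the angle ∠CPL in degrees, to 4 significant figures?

40.28°

C is at the origin; C and W share the same y with |CW| = 45.0 and W in +x, so W = (45.0, 0). CL runs at 109.7° with |CL| = 27.4, so L = (-9.236, 25.80). P is determined by |LP| = 33.4 and |PW| = 42.2 together: it lies at the intersection of circle(L, 33.4) and circle(W, 42.2). With |LW| = 60.06, the foot of the radical line on LW is 24.49 from L and the perpendicular offset is √(33.4² − 24.49²) = 22.71. Taking the left-of-LW solution: P = (22.63, 35.79).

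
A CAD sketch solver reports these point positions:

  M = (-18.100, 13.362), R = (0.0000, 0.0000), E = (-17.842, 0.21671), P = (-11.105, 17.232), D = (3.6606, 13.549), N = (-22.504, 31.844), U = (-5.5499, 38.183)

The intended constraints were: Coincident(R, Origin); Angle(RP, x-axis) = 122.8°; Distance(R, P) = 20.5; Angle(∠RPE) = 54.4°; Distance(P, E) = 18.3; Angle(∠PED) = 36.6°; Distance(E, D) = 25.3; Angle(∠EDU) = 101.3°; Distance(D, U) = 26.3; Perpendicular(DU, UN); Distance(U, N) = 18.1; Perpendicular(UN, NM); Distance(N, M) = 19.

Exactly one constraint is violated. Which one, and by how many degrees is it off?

Perpendicular(UN, NM) — off by 7.10°.

R = (0.00, 0.00) ✓; RP at 122.8° ✓; |RP| = 20.50 ✓; ∠RPE = 54.40° ✓; |PE| = 18.30 ✓; ∠PED = 36.60° ✓; |ED| = 25.30 ✓; ∠EDU = 101.3° ✓; |DU| = 26.30 ✓; ∠(DU, UN) = 90.00° ✓; |UN| = 18.10 ✓; ∠(UN, NM) = 82.90° ✗; |NM| = 19.00 ✓.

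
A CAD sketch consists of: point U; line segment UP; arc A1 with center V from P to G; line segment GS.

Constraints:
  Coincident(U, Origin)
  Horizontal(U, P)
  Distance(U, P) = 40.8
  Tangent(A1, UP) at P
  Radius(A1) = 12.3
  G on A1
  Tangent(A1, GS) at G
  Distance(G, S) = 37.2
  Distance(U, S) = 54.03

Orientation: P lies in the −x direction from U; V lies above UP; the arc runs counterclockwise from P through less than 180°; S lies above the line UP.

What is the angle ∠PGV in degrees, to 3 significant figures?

48.0°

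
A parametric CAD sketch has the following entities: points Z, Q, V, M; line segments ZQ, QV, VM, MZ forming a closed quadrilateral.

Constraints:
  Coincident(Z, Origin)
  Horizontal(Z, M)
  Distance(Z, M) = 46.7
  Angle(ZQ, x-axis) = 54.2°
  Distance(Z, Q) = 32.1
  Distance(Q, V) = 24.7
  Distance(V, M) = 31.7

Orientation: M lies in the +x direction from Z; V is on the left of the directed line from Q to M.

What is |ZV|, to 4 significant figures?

53.18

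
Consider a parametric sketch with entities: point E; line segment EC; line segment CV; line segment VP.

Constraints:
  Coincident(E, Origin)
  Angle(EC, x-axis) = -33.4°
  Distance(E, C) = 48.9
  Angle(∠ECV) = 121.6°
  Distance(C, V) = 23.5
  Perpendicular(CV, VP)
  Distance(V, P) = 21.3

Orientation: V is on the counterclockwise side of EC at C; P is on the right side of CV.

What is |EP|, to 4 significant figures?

79.85

E is at the origin; EC runs at -33.4° with length 48.9, so C = 48.9·(cos -33.4°, sin -33.4°) = (40.82, -26.92). ∠ECV = 121.6°, so CV runs at -33.4° + (180° − 121.6°) = 25.00° from the x-axis; with |CV| = 23.5, V = C + 23.5·(cos 25.00°, sin 25.00°) = (62.12, -16.99). The perpendicularity gives VP at right angles to CV; with |VP| = 21.3 on the right of CV, P = V + 21.3·(0.4226, -0.9063) = (71.12, -36.29). Then |EP| = |P − E| = 79.85.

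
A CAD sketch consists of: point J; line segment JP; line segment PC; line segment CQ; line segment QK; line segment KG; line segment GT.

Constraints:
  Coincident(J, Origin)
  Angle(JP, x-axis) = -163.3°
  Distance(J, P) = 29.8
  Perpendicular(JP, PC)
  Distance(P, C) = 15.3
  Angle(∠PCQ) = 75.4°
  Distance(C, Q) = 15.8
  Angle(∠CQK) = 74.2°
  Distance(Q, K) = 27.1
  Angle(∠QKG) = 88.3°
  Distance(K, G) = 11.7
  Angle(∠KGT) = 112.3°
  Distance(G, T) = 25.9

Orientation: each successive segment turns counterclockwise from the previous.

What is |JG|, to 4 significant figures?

38.58

∠CQK = 74.2° gives QK at 137.1° from the x-axis; with |QK| = 27.1, K = (-30.50, 3.438). ∠QKG = 88.3° gives KG at -131.2° from the x-axis; with |KG| = 11.7, G = (-38.20, -5.365). Then |JG| = |G − J| = 38.58.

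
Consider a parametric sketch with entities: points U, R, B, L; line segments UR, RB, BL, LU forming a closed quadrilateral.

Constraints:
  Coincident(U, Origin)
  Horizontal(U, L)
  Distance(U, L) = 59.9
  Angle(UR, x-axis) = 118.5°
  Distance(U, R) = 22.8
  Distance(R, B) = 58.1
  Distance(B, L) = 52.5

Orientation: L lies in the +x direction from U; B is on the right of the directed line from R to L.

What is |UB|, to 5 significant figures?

35.302

Checks: |RB| = 58.10 ✓; |BL| = 52.50 ✓.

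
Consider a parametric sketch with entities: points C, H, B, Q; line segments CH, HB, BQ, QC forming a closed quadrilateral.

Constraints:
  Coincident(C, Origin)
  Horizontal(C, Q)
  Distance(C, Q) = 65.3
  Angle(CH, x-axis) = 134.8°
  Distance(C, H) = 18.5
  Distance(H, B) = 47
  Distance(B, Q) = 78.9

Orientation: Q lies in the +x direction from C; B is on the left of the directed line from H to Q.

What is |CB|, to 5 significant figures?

55.525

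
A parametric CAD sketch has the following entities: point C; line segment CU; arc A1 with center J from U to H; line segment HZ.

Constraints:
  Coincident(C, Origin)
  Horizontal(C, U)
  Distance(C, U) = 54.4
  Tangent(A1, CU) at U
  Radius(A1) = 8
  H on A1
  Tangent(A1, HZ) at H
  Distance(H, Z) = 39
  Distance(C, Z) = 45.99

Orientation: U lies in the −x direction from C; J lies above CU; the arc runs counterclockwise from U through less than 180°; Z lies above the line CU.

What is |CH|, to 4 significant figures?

47.73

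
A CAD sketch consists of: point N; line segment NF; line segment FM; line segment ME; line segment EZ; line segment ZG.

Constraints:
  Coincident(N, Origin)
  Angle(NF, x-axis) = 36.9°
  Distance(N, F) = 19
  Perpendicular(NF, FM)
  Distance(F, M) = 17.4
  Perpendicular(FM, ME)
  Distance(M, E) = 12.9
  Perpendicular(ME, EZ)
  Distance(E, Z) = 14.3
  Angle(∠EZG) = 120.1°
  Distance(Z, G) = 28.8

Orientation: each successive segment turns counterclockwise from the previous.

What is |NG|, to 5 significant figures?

33.026

N is at the origin; NF runs at 36.9° with length 19.0, so F = (15.194, 11.408). NF is perpendicular to FM, so FM runs at 126.90°; with |FM| = 17.4, M = (4.7467, 25.322). The perpendicularity gives ME at right angles to FM, so ME runs at -143.10°; with |ME| = 12.9, E = (-5.5692, 17.577). The perpendicularity gives EZ at right angles to ME, so EZ runs at -53.100°; with |EZ| = 14.3, Z = (3.0168, 6.1416). ∠EZG = 120.1° gives ZG at 6.8000° from the x-axis; with |ZG| = 28.8, G = (31.614, 9.5516). Then |NG| = |G − N| = 33.026.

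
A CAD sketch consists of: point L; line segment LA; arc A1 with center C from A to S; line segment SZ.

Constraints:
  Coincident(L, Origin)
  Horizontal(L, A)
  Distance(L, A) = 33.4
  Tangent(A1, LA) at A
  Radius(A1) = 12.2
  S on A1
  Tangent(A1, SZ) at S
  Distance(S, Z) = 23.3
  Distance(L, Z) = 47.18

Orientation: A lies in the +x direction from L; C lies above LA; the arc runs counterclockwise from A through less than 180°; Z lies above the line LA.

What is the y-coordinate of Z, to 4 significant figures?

37.95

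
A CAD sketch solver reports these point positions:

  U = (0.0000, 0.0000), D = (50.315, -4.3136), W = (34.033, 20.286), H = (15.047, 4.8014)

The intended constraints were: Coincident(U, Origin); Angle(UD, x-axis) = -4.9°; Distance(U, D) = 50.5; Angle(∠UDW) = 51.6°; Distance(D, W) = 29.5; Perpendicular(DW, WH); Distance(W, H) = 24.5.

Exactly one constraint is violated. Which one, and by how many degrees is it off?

Perpendicular(DW, WH) — off by 5.70°.

U = (0.00, 0.00) ✓; UD at -4.900° ✓; |UD| = 50.50 ✓; ∠UDW = 51.60° ✓; |DW| = 29.50 ✓; ∠(DW, WH) = 95.70° ✗; |WH| = 24.50 ✓.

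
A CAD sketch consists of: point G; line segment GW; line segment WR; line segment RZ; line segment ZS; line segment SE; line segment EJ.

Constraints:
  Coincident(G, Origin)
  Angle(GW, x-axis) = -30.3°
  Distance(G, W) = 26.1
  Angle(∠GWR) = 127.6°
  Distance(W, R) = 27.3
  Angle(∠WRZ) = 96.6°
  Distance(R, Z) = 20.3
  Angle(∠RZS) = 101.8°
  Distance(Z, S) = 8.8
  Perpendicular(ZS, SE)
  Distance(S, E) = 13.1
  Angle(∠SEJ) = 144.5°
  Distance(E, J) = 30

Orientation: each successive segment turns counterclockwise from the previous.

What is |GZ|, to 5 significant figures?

45.561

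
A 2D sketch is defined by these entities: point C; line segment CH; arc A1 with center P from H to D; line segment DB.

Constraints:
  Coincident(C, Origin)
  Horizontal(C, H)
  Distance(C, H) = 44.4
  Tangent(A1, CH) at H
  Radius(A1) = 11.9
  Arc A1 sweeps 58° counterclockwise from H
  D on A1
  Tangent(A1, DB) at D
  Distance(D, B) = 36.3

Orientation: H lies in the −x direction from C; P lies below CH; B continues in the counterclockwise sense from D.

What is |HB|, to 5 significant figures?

46.728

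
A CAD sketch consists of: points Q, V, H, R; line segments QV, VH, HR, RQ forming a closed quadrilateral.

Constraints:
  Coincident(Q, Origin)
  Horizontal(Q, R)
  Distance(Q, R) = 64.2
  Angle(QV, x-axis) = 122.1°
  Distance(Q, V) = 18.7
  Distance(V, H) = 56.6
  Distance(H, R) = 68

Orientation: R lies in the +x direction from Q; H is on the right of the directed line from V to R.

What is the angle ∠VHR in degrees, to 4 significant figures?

74.32°

Q is at the origin; QR is horizontal with |QR| = 64.2 and R in +x, so R = (64.2, 0). QV runs at 122.1° with |QV| = 18.7, so V = (-9.937, 15.84). H is determined by |VH| = 56.6 and |HR| = 68.0 together: it lies at the intersection of circle(V, 56.6) and circle(R, 68.0). With |VR| = 75.81, the foot of the radical line on VR is 28.54 from V and the perpendicular offset is √(56.6² − 28.54²) = 48.88. Taking the right-of-VR solution: H = (7.756, -37.92).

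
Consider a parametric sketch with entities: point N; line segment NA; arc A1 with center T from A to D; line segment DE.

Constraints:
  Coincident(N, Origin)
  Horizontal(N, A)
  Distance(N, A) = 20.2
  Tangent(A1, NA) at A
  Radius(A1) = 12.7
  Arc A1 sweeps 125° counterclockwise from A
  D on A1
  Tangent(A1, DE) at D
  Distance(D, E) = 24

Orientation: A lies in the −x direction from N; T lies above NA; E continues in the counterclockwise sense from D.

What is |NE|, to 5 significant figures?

46.118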